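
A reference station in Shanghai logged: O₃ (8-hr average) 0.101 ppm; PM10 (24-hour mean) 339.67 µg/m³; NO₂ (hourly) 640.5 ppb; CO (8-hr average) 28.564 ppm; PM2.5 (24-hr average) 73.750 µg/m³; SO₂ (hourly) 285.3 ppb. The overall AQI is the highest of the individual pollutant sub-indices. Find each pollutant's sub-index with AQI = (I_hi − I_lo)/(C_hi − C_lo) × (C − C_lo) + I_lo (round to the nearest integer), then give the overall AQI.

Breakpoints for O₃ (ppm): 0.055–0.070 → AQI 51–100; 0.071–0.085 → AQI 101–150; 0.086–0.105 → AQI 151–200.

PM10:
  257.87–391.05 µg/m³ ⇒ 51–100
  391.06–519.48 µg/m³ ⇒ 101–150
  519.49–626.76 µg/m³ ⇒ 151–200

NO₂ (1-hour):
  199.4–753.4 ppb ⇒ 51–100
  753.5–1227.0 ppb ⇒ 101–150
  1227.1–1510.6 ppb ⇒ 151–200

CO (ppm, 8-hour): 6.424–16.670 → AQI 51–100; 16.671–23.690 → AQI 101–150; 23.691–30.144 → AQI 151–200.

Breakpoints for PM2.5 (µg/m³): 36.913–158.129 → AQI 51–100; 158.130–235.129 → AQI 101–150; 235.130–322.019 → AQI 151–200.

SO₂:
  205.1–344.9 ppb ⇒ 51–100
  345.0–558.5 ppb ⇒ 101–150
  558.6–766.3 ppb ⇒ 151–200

190

O₃: row 0.086–0.105 (AQI 151–200). (200−151)·(0.101−0.086)/(0.105−0.086) + 151 = 49·0.015/0.019 + 151 ≈ 189.68 → 190.
PM10 339.67: bracket 257.87–391.05 → index 51–100; slope 49/133.18, offset 81.80.
AQI = 51 + 49/133.18·81.80 ≈ 81.10 ⇒ 81.
NO₂: 640.5 lies in 199.4–753.4, so I_lo=51, I_hi=100, C_lo=199.4, C_hi=753.4.
(100−51)/(753.4−199.4) × (640.5−199.4) + 51 = 49/554.0 × 441.1 + 51 ≈ 90.01 → 90.
CO 28.564: bracket 23.691–30.144 → index 151–200; slope 49/6.453, offset 4.873.
AQI = 151 + 49/6.453·4.873 ≈ 188.00 ⇒ 188.
PM2.5: 73.750 ∈ [36.913, 158.129] ↔ index [51, 100].
51 + (73.750−36.913)·(100−51)/(158.129−36.913) = 51 + 36.837·49/121.216 ≈ 65.89, so AQI = 66.
SO₂: 285.3 ∈ [205.1, 344.9] ↔ index [51, 100].
51 + (285.3−205.1)·(100−51)/(344.9−205.1) = 51 + 80.2·49/139.8 ≈ 79.11, so AQI = 79.
Sub-indices: O₃→190, PM10→81, NO₂→90, CO→188, PM2.5→66, SO₂→79. Overall AQI = max = 190; dominant pollutant is O₃.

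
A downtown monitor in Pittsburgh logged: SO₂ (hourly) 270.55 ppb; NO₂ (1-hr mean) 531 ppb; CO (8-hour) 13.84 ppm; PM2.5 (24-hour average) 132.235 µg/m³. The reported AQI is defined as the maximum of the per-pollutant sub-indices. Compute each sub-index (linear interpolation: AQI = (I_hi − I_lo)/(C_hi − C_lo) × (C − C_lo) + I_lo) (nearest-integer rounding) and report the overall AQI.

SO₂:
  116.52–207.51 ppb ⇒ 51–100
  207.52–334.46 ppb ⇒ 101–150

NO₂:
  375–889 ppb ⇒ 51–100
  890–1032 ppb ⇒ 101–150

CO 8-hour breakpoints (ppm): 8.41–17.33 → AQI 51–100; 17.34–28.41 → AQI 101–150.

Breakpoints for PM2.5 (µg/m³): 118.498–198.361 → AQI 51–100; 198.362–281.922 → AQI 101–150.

SO₂: row 207.52–334.46 (AQI 101–150). (150−101)·(270.55−207.52)/(334.46−207.52) + 101 = 49·63.03/126.94 + 101 ≈ 125.33 → 125.
NO₂: 531 lies in 375–889, so I_lo=51, I_hi=100, C_lo=375, C_hi=889.
(100−51)/(889−375) × (531−375) + 51 = 49/514 × 156 + 51 ≈ 65.87 → 66.
CO 13.84: bracket 8.41–17.33 → index 51–100; slope 49/8.92, offset 5.43.
AQI = 51 + 49/8.92·5.43 ≈ 80.83 ⇒ 81.
PM2.5: 132.235 lies in 118.498–198.361, so I_lo=51, I_hi=100, C_lo=118.498, C_hi=198.361.
(100−51)/(198.361−118.498) × (132.235−118.498) + 51 = 49/79.863 × 13.737 + 51 ≈ 59.43 → 59.
Sub-indices: SO₂→125, NO₂→66, CO→81, PM2.5→59. Overall AQI = max = 125; dominant pollutant is SO₂.

125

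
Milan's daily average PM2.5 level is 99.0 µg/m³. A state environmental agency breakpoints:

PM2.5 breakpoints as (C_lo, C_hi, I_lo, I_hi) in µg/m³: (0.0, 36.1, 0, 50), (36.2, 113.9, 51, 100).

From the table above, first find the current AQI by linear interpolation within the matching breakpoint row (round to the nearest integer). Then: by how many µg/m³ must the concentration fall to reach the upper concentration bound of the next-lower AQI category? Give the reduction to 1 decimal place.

62.9

PM2.5: 99.0 lies in 36.2–113.9, so I_lo=51, I_hi=100, C_lo=36.2, C_hi=113.9.
(100−51)/(113.9−36.2) × (99.0−36.2) + 51 = 49/77.7 × 62.8 + 51 ≈ 90.60 → 91.
Current AQI 91 is in the Moderate range (51–100). The next-lower category tops out at AQI 50, whose upper concentration bound is 36.1 µg/m³.
Reduction needed = 99.0 − 36.1 = 62.9 µg/m³.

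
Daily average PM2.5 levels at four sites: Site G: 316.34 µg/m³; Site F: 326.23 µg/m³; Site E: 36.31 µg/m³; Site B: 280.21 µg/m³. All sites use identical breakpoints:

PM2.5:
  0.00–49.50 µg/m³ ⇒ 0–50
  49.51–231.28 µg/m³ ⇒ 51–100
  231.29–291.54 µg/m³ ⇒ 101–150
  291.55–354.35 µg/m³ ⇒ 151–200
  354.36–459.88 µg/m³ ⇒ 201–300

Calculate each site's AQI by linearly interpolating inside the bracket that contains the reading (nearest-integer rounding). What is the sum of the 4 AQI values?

526

Site G: 316.34 lies in 291.55–354.35, so I_lo=151, I_hi=200, C_lo=291.55, C_hi=354.35.
(200−151)/(354.35−291.55) × (316.34−291.55) + 151 = 49/62.80 × 24.79 + 151 ≈ 170.34 → 170.
Site F 326.23: bracket 291.55–354.35 → index 151–200; slope 49/62.80, offset 34.68.
AQI = 151 + 49/62.80·34.68 ≈ 178.06 ⇒ 178.
Site E: row 0.00–49.50 (AQI 0–50). (50−0)·(36.31−0.00)/(49.50−0.00) + 0 = 50·36.31/49.50 + 0 ≈ 36.68 → 37.
Site B 280.21: bracket 231.29–291.54 → index 101–150; slope 49/60.25, offset 48.92.
AQI = 101 + 49/60.25·48.92 ≈ 140.79 ⇒ 141.
AQIs: Site G=170, Site F=178, Site E=37, Site B=141. Sum = 170 + 178 + 37 + 141 = 526.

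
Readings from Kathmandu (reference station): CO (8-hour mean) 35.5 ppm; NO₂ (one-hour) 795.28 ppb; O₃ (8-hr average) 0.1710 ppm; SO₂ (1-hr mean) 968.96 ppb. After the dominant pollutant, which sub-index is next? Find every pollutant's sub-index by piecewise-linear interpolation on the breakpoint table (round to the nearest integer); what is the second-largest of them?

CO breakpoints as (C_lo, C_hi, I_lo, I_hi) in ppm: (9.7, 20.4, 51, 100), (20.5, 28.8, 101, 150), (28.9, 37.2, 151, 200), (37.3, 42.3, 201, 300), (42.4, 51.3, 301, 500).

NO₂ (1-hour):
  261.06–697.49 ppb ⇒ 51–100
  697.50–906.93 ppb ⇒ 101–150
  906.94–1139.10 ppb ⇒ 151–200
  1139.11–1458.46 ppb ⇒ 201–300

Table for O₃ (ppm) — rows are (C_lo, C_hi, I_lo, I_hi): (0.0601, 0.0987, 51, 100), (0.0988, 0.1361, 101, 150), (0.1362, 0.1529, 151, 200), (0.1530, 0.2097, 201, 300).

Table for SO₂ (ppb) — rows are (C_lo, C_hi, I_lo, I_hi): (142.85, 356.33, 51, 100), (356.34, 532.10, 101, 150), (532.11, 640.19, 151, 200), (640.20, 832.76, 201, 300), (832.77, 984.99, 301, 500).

CO: 35.5 ∈ [28.9, 37.2] ↔ index [151, 200].
151 + (35.5−28.9)·(200−151)/(37.2−28.9) = 151 + 6.6·49/8.3 ≈ 189.96, so AQI = 190.
NO₂: row 697.50–906.93 (AQI 101–150). (150−101)·(795.28−697.50)/(906.93−697.50) + 101 = 49·97.78/209.43 + 101 ≈ 123.88 → 124.
O₃: row 0.1530–0.2097 (AQI 201–300). (300−201)·(0.1710−0.1530)/(0.2097−0.1530) + 201 = 99·0.0180/0.0567 + 201 ≈ 232.43 → 232.
SO₂: 968.96 ∈ [832.77, 984.99] ↔ index [301, 500].
301 + (968.96−832.77)·(500−301)/(984.99−832.77) = 301 + 136.19·199/152.22 ≈ 479.04, so AQI = 479.
Sub-indices: CO→190, NO₂→124, O₃→232, SO₂→479. Ranked high→low: 479, 232, 190, 124. Second-highest sub-index = 232.

232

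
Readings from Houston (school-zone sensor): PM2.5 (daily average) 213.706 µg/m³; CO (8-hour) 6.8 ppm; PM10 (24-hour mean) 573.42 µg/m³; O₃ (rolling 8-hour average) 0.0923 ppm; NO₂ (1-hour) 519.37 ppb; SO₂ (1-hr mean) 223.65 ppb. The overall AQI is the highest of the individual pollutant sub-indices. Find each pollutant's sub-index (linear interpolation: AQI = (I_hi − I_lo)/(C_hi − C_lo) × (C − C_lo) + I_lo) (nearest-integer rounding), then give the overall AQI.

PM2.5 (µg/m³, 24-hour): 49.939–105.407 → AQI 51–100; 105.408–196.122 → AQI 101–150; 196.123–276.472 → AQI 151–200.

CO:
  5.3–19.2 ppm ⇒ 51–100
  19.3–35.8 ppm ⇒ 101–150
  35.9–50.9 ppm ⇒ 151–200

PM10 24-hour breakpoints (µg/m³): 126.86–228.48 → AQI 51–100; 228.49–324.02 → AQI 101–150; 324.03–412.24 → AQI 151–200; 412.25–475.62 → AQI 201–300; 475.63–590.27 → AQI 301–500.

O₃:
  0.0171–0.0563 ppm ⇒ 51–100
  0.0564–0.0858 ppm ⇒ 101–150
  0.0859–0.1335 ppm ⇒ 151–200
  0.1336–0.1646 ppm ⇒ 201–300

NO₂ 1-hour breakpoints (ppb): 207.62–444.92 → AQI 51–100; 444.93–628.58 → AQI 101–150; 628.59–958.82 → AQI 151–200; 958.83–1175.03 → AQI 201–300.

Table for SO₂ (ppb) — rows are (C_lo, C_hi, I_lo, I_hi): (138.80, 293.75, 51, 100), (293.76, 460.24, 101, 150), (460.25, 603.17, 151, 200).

471

PM2.5: 213.706 lies in 196.123–276.472, so I_lo=151, I_hi=200, C_lo=196.123, C_hi=276.472.
(200−151)/(276.472−196.123) × (213.706−196.123) + 151 = 49/80.349 × 17.583 + 151 ≈ 161.72 → 162.
CO: 6.8 lies in 5.3–19.2, so I_lo=51, I_hi=100, C_lo=5.3, C_hi=19.2.
(100−51)/(19.2−5.3) × (6.8−5.3) + 51 = 49/13.9 × 1.5 + 51 ≈ 56.29 → 56.
PM10: row 475.63–590.27 (AQI 301–500). (500−301)·(573.42−475.63)/(590.27−475.63) + 301 = 199·97.79/114.64 + 301 ≈ 470.75 → 471.
O₃: 0.0923 ∈ [0.0859, 0.1335] ↔ index [151, 200].
151 + (0.0923−0.0859)·(200−151)/(0.1335−0.0859) = 151 + 0.0064·49/0.0476 ≈ 157.59, so AQI = 158.
NO₂: 519.37 lies in 444.93–628.58, so I_lo=101, I_hi=150, C_lo=444.93, C_hi=628.58.
(150−101)/(628.58−444.93) × (519.37−444.93) + 101 = 49/183.65 × 74.44 + 101 ≈ 120.86 → 121.
SO₂: row 138.80–293.75 (AQI 51–100). (100−51)·(223.65−138.80)/(293.75−138.80) + 51 = 49·84.85/154.95 + 51 ≈ 77.83 → 78.
Sub-indices: PM2.5→162, CO→56, PM10→471, O₃→158, NO₂→121, SO₂→78. Overall AQI = max = 471; dominant pollutant is PM10.
AQI 471: Hazardous.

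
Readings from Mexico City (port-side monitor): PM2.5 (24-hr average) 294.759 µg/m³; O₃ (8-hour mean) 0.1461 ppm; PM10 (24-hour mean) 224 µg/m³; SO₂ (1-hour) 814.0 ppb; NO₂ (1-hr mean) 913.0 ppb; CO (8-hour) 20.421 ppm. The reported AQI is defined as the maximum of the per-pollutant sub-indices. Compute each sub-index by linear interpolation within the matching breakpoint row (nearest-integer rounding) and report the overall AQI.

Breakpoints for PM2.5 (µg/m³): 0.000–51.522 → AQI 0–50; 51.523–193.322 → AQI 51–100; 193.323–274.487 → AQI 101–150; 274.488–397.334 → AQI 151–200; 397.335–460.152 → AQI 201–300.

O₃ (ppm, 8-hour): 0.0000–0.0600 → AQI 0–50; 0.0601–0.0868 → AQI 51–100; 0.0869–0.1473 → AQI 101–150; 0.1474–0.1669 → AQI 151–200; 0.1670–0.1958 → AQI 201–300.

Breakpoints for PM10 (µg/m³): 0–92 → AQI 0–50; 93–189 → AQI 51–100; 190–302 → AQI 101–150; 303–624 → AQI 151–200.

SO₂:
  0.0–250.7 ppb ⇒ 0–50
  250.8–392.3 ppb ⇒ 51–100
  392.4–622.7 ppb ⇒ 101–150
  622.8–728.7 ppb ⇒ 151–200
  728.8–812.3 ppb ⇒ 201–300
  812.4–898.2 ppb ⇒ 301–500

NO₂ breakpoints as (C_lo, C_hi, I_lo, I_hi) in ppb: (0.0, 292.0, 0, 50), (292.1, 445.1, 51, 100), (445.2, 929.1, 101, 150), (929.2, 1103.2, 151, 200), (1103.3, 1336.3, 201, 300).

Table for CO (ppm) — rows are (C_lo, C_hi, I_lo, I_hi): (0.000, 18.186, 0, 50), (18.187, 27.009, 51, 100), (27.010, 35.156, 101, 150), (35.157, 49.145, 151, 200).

PM2.5: 294.759 ∈ [274.488, 397.334] ↔ index [151, 200].
151 + (294.759−274.488)·(200−151)/(397.334−274.488) = 151 + 20.271·49/122.846 ≈ 159.09, so AQI = 159.
O₃: 0.1461 lies in 0.0869–0.1473, so I_lo=101, I_hi=150, C_lo=0.0869, C_hi=0.1473.
(150−101)/(0.1473−0.0869) × (0.1461−0.0869) + 101 = 49/0.0604 × 0.0592 + 101 ≈ 149.03 → 149.
PM10: 224 lies in 190–302, so I_lo=101, I_hi=150, C_lo=190, C_hi=302.
(150−101)/(302−190) × (224−190) + 101 = 49/112 × 34 + 101 ≈ 115.88 → 116.
SO₂: row 812.4–898.2 (AQI 301–500). (500−301)·(814.0−812.4)/(898.2−812.4) + 301 = 199·1.6/85.8 + 301 ≈ 304.71 → 305.
NO₂: row 445.2–929.1 (AQI 101–150). (150−101)·(913.0−445.2)/(929.1−445.2) + 101 = 49·467.8/483.9 + 101 ≈ 148.37 → 148.
CO: 20.421 ∈ [18.187, 27.009] ↔ index [51, 100].
51 + (20.421−18.187)·(100−51)/(27.009−18.187) = 51 + 2.234·49/8.822 ≈ 63.41, so AQI = 63.
Sub-indices: PM2.5→159, O₃→149, PM10→116, SO₂→305, NO₂→148, CO→63. Overall AQI = max = 305; dominant pollutant is SO₂.
AQI 305: Hazardous.

305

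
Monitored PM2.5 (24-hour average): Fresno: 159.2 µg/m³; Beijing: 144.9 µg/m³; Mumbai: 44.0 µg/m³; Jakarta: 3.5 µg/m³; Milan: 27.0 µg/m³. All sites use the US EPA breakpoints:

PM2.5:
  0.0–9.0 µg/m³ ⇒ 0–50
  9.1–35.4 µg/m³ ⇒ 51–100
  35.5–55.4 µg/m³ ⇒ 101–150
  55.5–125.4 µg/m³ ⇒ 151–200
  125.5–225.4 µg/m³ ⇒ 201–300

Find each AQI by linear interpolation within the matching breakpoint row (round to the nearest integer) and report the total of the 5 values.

679

Fresno 159.2: bracket 125.5–225.4 → index 201–300; slope 99/99.9, offset 33.7.
AQI = 201 + 99/99.9·33.7 ≈ 234.40 ⇒ 234.
Beijing 144.9: bracket 125.5–225.4 → index 201–300; slope 99/99.9, offset 19.4.
AQI = 201 + 99/99.9·19.4 ≈ 220.23 ⇒ 220.
Mumbai 44.0: bracket 35.5–55.4 → index 101–150; slope 49/19.9, offset 8.5.
AQI = 101 + 49/19.9·8.5 ≈ 121.93 ⇒ 122.
Jakarta: 3.5 ∈ [0.0, 9.0] ↔ index [0, 50].
0 + (3.5−0.0)·(50−0)/(9.0−0.0) = 0 + 3.5·50/9.0 ≈ 19.44, so AQI = 19.
Milan 27.0: bracket 9.1–35.4 → index 51–100; slope 49/26.3, offset 17.9.
AQI = 51 + 49/26.3·17.9 ≈ 84.35 ⇒ 84.
AQIs: Fresno=234, Beijing=220, Mumbai=122, Jakarta=19, Milan=84. Sum = 234 + 220 + 122 + 19 + 84 = 679.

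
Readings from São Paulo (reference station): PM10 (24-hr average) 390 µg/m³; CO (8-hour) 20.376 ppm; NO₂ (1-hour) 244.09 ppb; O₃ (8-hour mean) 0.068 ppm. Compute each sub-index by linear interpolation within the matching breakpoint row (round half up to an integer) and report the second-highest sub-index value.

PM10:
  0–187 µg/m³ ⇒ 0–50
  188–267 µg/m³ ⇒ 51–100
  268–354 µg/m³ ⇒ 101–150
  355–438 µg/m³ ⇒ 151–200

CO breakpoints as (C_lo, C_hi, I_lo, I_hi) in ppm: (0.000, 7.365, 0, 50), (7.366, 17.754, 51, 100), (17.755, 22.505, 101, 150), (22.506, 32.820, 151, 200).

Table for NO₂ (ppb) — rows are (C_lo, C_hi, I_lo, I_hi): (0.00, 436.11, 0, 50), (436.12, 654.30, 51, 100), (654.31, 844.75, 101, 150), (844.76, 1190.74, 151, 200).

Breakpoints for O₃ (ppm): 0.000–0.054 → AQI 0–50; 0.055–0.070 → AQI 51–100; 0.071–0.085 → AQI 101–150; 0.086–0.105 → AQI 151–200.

128

PM10 390: bracket 355–438 → index 151–200; slope 49/83, offset 35.
AQI = 151 + 49/83·35 ≈ 171.66 ⇒ 172.
CO 20.376: bracket 17.755–22.505 → index 101–150; slope 49/4.750, offset 2.621.
AQI = 101 + 49/4.750·2.621 ≈ 128.04 ⇒ 128.
NO₂: 244.09 ∈ [0.00, 436.11] ↔ index [0, 50].
0 + (244.09−0.00)·(50−0)/(436.11−0.00) = 0 + 244.09·50/436.11 ≈ 27.98, so AQI = 28.
O₃: row 0.055–0.070 (AQI 51–100). (100−51)·(0.068−0.055)/(0.070−0.055) + 51 = 49·0.013/0.015 + 51 ≈ 93.47 → 93.
Sub-indices: PM10→172, CO→128, NO₂→28, O₃→93. Ranked high→low: 172, 128, 93, 28. Second-highest sub-index = 128.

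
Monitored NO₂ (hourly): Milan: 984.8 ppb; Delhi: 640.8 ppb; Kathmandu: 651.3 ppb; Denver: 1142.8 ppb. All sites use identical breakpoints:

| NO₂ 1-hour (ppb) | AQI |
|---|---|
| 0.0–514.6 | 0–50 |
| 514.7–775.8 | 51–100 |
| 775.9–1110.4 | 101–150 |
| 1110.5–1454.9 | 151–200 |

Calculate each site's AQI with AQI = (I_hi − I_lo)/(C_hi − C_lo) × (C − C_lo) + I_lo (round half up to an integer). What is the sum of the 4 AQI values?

Milan: 984.8 ∈ [775.9, 1110.4] ↔ index [101, 150].
101 + (984.8−775.9)·(150−101)/(1110.4−775.9) = 101 + 208.9·49/334.5 ≈ 131.60, so AQI = 132.
Delhi: row 514.7–775.8 (AQI 51–100). (100−51)·(640.8−514.7)/(775.8−514.7) + 51 = 49·126.1/261.1 + 51 ≈ 74.66 → 75.
Kathmandu: 651.3 lies in 514.7–775.8, so I_lo=51, I_hi=100, C_lo=514.7, C_hi=775.8.
(100−51)/(775.8−514.7) × (651.3−514.7) + 51 = 49/261.1 × 136.6 + 51 ≈ 76.64 → 77.
Denver: 1142.8 ∈ [1110.5, 1454.9] ↔ index [151, 200].
151 + (1142.8−1110.5)·(200−151)/(1454.9−1110.5) = 151 + 32.3·49/344.4 ≈ 155.60, so AQI = 156.
AQIs: Milan=132, Delhi=75, Kathmandu=77, Denver=156. Sum = 132 + 75 + 77 + 156 = 440.

440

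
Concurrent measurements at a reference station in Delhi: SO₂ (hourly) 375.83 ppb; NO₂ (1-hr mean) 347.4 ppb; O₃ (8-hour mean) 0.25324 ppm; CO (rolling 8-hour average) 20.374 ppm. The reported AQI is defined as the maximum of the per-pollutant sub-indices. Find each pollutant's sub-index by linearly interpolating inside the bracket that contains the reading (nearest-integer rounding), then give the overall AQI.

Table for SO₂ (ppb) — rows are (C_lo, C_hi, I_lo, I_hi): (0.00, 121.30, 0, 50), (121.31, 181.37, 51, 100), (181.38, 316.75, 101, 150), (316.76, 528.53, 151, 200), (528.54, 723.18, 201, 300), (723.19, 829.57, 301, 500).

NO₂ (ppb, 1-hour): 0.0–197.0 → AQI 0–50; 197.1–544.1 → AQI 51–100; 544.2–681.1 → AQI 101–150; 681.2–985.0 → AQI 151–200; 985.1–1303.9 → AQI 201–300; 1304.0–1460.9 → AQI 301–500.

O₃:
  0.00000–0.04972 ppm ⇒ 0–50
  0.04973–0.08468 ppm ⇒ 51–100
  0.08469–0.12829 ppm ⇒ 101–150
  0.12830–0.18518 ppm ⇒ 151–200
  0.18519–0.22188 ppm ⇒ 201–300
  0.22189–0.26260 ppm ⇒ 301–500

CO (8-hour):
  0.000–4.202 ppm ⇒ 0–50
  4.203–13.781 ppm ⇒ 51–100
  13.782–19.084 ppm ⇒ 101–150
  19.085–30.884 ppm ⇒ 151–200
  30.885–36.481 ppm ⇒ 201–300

454

SO₂: 375.83 lies in 316.76–528.53, so I_lo=151, I_hi=200, C_lo=316.76, C_hi=528.53.
(200−151)/(528.53−316.76) × (375.83−316.76) + 151 = 49/211.77 × 59.07 + 151 ≈ 164.67 → 165.
NO₂: 347.4 lies in 197.1–544.1, so I_lo=51, I_hi=100, C_lo=197.1, C_hi=544.1.
(100−51)/(544.1−197.1) × (347.4−197.1) + 51 = 49/347.0 × 150.3 + 51 ≈ 72.22 → 72.
O₃: 0.25324 lies in 0.22189–0.26260, so I_lo=301, I_hi=500, C_lo=0.22189, C_hi=0.26260.
(500−301)/(0.26260−0.22189) × (0.25324−0.22189) + 301 = 199/0.04071 × 0.03135 + 301 ≈ 454.25 → 454.
CO: 20.374 ∈ [19.085, 30.884] ↔ index [151, 200].
151 + (20.374−19.085)·(200−151)/(30.884−19.085) = 151 + 1.289·49/11.799 ≈ 156.35, so AQI = 156.
Sub-indices: SO₂→165, NO₂→72, O₃→454, CO→156. Overall AQI = max = 454; dominant pollutant is O₃.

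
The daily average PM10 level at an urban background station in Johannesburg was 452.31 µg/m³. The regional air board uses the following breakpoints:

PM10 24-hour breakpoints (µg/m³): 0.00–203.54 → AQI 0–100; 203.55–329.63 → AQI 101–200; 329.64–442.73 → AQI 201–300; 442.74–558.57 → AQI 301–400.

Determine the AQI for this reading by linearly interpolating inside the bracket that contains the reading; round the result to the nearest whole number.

PM10: row 442.74–558.57 (AQI 301–400). (400−301)·(452.31−442.74)/(558.57−442.74) + 301 = 99·9.57/115.83 + 301 ≈ 309.18 → 309.

309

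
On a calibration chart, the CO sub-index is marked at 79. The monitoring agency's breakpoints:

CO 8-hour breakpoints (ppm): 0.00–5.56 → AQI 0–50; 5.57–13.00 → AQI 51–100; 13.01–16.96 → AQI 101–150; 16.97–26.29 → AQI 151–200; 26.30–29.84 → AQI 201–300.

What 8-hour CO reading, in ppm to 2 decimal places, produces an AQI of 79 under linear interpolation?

AQI 79 lies in the 51–100 band, which corresponds to 5.57–13.00 ppm.
C = 5.57 + (79−51)×(13.00−5.57)/(100−51) = 5.57 + 28×7.43/49 ≈ 9.8157 ppm → 9.82 ppm to 2 dp.

9.82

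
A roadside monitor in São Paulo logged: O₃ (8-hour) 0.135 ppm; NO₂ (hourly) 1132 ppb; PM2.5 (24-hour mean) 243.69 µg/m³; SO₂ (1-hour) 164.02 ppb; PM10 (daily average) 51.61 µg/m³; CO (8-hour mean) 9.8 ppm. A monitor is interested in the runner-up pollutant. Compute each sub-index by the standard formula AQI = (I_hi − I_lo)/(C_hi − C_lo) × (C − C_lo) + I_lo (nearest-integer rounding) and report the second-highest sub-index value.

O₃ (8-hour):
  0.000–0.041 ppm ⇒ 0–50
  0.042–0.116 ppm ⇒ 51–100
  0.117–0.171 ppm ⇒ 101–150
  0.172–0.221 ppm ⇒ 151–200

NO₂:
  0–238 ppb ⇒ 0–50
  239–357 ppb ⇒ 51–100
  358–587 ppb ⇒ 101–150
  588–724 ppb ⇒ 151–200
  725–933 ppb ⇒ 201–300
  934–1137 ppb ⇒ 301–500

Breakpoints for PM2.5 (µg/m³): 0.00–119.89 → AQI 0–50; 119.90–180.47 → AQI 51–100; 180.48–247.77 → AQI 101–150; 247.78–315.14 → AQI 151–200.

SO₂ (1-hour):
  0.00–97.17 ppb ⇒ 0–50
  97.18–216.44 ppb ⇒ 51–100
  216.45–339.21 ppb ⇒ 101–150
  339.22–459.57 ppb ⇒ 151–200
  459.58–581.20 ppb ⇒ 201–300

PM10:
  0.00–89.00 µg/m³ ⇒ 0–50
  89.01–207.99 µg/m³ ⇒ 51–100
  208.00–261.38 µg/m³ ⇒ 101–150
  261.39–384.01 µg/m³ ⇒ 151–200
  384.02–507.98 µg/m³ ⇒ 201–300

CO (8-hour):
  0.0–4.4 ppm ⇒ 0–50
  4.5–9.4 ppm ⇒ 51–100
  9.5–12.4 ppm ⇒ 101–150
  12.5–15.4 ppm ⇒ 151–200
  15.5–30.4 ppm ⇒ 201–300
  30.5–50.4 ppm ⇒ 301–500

O₃: 0.135 lies in 0.117–0.171, so I_lo=101, I_hi=150, C_lo=0.117, C_hi=0.171.
(150−101)/(0.171−0.117) × (0.135−0.117) + 101 = 49/0.054 × 0.018 + 101 ≈ 117.33 → 117.
NO₂: row 934–1137 (AQI 301–500). (500−301)·(1132−934)/(1137−934) + 301 = 199·198/203 + 301 ≈ 495.10 → 495.
PM2.5: 243.69 lies in 180.48–247.77, so I_lo=101, I_hi=150, C_lo=180.48, C_hi=247.77.
(150−101)/(247.77−180.48) × (243.69−180.48) + 101 = 49/67.29 × 63.21 + 101 ≈ 147.03 → 147.
SO₂: row 97.18–216.44 (AQI 51–100). (100−51)·(164.02−97.18)/(216.44−97.18) + 51 = 49·66.84/119.26 + 51 ≈ 78.46 → 78.
PM10: row 0.00–89.00 (AQI 0–50). (50−0)·(51.61−0.00)/(89.00−0.00) + 0 = 50·51.61/89.00 + 0 ≈ 28.99 → 29.
CO: 9.8 ∈ [9.5, 12.4] ↔ index [101, 150].
101 + (9.8−9.5)·(150−101)/(12.4−9.5) = 101 + 0.3·49/2.9 ≈ 106.07, so AQI = 106.
Sub-indices: O₃→117, NO₂→495, PM2.5→147, SO₂→78, PM10→29, CO→106. Ranked high→low: 495, 147, 117, 106, 78, 29. Second-highest sub-index = 147.

147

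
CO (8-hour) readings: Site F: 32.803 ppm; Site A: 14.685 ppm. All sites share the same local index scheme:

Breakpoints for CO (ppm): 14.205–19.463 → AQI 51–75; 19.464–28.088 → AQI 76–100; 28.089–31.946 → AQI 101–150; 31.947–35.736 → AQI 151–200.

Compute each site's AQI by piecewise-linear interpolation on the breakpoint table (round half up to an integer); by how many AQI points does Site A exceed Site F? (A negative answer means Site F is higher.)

Site F: 32.803 lies in 31.947–35.736, so I_lo=151, I_hi=200, C_lo=31.947, C_hi=35.736.
(200−151)/(35.736−31.947) × (32.803−31.947) + 151 = 49/3.789 × 0.856 + 151 ≈ 162.07 → 162.
Site A: 14.685 ∈ [14.205, 19.463] ↔ index [51, 75].
51 + (14.685−14.205)·(75−51)/(19.463−14.205) = 51 + 0.480·24/5.258 ≈ 53.19, so AQI = 53.
AQIs: Site F=162, Site A=53. Site A (53) − Site F (162) = -109.

-109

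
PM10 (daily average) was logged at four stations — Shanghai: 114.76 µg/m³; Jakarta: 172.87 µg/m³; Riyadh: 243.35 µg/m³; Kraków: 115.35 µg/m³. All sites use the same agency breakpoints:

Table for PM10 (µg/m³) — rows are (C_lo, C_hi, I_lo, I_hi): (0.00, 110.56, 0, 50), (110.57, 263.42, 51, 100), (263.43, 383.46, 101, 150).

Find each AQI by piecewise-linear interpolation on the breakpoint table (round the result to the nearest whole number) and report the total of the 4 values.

Shanghai: 114.76 lies in 110.57–263.42, so I_lo=51, I_hi=100, C_lo=110.57, C_hi=263.42.
(100−51)/(263.42−110.57) × (114.76−110.57) + 51 = 49/152.85 × 4.19 + 51 ≈ 52.34 → 52.
Jakarta: row 110.57–263.42 (AQI 51–100). (100−51)·(172.87−110.57)/(263.42−110.57) + 51 = 49·62.30/152.85 + 51 ≈ 70.97 → 71.
Riyadh 243.35: bracket 110.57–263.42 → index 51–100; slope 49/152.85, offset 132.78.
AQI = 51 + 49/152.85·132.78 ≈ 93.57 ⇒ 94.
Kraków 115.35: bracket 110.57–263.42 → index 51–100; slope 49/152.85, offset 4.78.
AQI = 51 + 49/152.85·4.78 ≈ 52.53 ⇒ 53.
AQIs: Shanghai=52, Jakarta=71, Riyadh=94, Kraków=53. Sum = 52 + 71 + 94 + 53 = 270.

270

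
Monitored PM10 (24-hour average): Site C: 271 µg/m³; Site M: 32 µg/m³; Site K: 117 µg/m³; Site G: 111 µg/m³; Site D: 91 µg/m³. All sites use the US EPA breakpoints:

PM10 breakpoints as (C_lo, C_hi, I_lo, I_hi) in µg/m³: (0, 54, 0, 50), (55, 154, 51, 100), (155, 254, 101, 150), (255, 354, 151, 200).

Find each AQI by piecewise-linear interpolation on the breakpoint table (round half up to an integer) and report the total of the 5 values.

Site C: 271 ∈ [255, 354] ↔ index [151, 200].
151 + (271−255)·(200−151)/(354−255) = 151 + 16·49/99 ≈ 158.92, so AQI = 159.
Site M 32: bracket 0–54 → index 0–50; slope 50/54, offset 32.
AQI = 0 + 50/54·32 ≈ 29.63 ⇒ 30.
Site K: row 55–154 (AQI 51–100). (100−51)·(117−55)/(154−55) + 51 = 49·62/99 + 51 ≈ 81.69 → 82.
Site G 111: bracket 55–154 → index 51–100; slope 49/99, offset 56.
AQI = 51 + 49/99·56 ≈ 78.72 ⇒ 79.
Site D: 91 ∈ [55, 154] ↔ index [51, 100].
51 + (91−55)·(100−51)/(154−55) = 51 + 36·49/99 ≈ 68.82, so AQI = 69.
AQIs: Site C=159, Site M=30, Site K=82, Site G=79, Site D=69. Sum = 159 + 30 + 82 + 79 + 69 = 419.

419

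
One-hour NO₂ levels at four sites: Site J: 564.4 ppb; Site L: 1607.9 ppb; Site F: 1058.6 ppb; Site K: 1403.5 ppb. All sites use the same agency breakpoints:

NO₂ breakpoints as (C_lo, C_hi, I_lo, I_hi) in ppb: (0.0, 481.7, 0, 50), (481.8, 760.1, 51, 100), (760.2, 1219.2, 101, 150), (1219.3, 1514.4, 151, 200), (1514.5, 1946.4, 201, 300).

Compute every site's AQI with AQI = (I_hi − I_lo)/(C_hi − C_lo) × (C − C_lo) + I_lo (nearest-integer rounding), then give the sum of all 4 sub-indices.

603

Site J: 564.4 lies in 481.8–760.1, so I_lo=51, I_hi=100, C_lo=481.8, C_hi=760.1.
(100−51)/(760.1−481.8) × (564.4−481.8) + 51 = 49/278.3 × 82.6 + 51 ≈ 65.54 → 66.
Site L: 1607.9 ∈ [1514.5, 1946.4] ↔ index [201, 300].
201 + (1607.9−1514.5)·(300−201)/(1946.4−1514.5) = 201 + 93.4·99/431.9 ≈ 222.41, so AQI = 222.
Site F: 1058.6 lies in 760.2–1219.2, so I_lo=101, I_hi=150, C_lo=760.2, C_hi=1219.2.
(150−101)/(1219.2−760.2) × (1058.6−760.2) + 101 = 49/459.0 × 298.4 + 101 ≈ 132.86 → 133.
Site K: 1403.5 lies in 1219.3–1514.4, so I_lo=151, I_hi=200, C_lo=1219.3, C_hi=1514.4.
(200−151)/(1514.4−1219.3) × (1403.5−1219.3) + 151 = 49/295.1 × 184.2 + 151 ≈ 181.59 → 182.
AQIs: Site J=66, Site L=222, Site F=133, Site K=182. Sum = 66 + 222 + 133 + 182 = 603.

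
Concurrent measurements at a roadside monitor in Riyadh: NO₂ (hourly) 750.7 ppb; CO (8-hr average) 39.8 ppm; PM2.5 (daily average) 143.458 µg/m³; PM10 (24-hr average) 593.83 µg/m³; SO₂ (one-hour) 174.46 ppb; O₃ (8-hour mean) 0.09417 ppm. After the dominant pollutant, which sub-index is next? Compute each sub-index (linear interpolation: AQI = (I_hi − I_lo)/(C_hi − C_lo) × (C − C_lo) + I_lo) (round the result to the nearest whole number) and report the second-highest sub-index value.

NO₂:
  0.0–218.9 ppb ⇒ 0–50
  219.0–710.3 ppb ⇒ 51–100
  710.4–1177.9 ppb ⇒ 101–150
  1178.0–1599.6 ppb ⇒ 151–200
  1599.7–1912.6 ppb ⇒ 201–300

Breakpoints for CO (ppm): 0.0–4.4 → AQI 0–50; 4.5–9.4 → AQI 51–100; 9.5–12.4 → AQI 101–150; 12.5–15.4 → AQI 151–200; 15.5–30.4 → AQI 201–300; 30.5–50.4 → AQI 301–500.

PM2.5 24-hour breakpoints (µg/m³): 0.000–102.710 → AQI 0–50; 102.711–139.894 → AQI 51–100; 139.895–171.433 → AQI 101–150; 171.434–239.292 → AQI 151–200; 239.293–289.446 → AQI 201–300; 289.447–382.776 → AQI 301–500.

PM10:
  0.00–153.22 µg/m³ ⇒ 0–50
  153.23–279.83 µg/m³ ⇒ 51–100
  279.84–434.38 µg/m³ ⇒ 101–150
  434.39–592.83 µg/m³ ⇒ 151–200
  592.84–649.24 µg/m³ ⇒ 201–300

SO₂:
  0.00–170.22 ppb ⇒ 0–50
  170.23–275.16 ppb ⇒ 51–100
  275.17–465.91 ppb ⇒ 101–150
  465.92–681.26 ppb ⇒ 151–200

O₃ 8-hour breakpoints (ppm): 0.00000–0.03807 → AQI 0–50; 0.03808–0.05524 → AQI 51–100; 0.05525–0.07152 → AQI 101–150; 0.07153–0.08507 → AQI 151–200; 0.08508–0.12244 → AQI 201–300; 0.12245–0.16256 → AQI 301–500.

NO₂: 750.7 lies in 710.4–1177.9, so I_lo=101, I_hi=150, C_lo=710.4, C_hi=1177.9.
(150−101)/(1177.9−710.4) × (750.7−710.4) + 101 = 49/467.5 × 40.3 + 101 ≈ 105.22 → 105.
CO: 39.8 lies in 30.5–50.4, so I_lo=301, I_hi=500, C_lo=30.5, C_hi=50.4.
(500−301)/(50.4−30.5) × (39.8−30.5) + 301 = 199/19.9 × 9.3 + 301 ≈ 394.00 → 394.
PM2.5 143.458: bracket 139.895–171.433 → index 101–150; slope 49/31.538, offset 3.563.
AQI = 101 + 49/31.538·3.563 ≈ 106.54 ⇒ 107.
PM10 593.83: bracket 592.84–649.24 → index 201–300; slope 99/56.40, offset 0.99.
AQI = 201 + 99/56.40·0.99 ≈ 202.74 ⇒ 203.
SO₂: 174.46 ∈ [170.23, 275.16] ↔ index [51, 100].
51 + (174.46−170.23)·(100−51)/(275.16−170.23) = 51 + 4.23·49/104.93 ≈ 52.98, so AQI = 53.
O₃: 0.09417 lies in 0.08508–0.12244, so I_lo=201, I_hi=300, C_lo=0.08508, C_hi=0.12244.
(300−201)/(0.12244−0.08508) × (0.09417−0.08508) + 201 = 99/0.03736 × 0.00909 + 201 ≈ 225.09 → 225.
Sub-indices: NO₂→105, CO→394, PM2.5→107, PM10→203, SO₂→53, O₃→225. Ranked high→low: 394, 225, 203, 107, 105, 53. Second-highest sub-index = 225.

225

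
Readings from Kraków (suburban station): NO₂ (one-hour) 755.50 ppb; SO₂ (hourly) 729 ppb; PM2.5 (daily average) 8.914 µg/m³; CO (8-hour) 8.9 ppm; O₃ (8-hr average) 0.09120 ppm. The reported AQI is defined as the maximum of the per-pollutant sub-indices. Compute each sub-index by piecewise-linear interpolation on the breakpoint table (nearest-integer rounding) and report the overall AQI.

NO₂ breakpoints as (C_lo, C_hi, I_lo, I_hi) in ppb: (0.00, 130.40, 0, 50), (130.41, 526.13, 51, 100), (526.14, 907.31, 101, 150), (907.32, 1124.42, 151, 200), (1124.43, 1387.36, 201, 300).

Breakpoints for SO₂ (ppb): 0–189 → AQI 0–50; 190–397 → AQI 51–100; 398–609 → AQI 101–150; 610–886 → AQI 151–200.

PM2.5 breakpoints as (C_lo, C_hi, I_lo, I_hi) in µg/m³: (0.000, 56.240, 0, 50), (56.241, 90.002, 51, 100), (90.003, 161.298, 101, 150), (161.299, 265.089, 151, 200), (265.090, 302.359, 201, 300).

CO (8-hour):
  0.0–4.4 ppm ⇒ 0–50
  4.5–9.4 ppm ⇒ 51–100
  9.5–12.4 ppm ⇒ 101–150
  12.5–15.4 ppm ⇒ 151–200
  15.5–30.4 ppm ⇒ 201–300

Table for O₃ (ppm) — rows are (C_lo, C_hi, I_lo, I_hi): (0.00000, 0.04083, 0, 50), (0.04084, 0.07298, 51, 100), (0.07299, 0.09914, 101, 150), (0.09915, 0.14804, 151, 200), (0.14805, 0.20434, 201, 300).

172

NO₂: 755.50 ∈ [526.14, 907.31] ↔ index [101, 150].
101 + (755.50−526.14)·(150−101)/(907.31−526.14) = 101 + 229.36·49/381.17 ≈ 130.48, so AQI = 130.
SO₂ 729: bracket 610–886 → index 151–200; slope 49/276, offset 119.
AQI = 151 + 49/276·119 ≈ 172.13 ⇒ 172.
PM2.5: 8.914 lies in 0.000–56.240, so I_lo=0, I_hi=50, C_lo=0.000, C_hi=56.240.
(50−0)/(56.240−0.000) × (8.914−0.000) + 0 = 50/56.240 × 8.914 + 0 ≈ 7.92 → 8.
CO: 8.9 ∈ [4.5, 9.4] ↔ index [51, 100].
51 + (8.9−4.5)·(100−51)/(9.4−4.5) = 51 + 4.4·49/4.9 ≈ 95.00, so AQI = 95.
O₃: 0.09120 ∈ [0.07299, 0.09914] ↔ index [101, 150].
101 + (0.09120−0.07299)·(150−101)/(0.09914−0.07299) = 101 + 0.01821·49/0.02615 ≈ 135.12, so AQI = 135.
Sub-indices: NO₂→130, SO₂→172, PM2.5→8, CO→95, O₃→135. Overall AQI = max = 172; dominant pollutant is SO₂.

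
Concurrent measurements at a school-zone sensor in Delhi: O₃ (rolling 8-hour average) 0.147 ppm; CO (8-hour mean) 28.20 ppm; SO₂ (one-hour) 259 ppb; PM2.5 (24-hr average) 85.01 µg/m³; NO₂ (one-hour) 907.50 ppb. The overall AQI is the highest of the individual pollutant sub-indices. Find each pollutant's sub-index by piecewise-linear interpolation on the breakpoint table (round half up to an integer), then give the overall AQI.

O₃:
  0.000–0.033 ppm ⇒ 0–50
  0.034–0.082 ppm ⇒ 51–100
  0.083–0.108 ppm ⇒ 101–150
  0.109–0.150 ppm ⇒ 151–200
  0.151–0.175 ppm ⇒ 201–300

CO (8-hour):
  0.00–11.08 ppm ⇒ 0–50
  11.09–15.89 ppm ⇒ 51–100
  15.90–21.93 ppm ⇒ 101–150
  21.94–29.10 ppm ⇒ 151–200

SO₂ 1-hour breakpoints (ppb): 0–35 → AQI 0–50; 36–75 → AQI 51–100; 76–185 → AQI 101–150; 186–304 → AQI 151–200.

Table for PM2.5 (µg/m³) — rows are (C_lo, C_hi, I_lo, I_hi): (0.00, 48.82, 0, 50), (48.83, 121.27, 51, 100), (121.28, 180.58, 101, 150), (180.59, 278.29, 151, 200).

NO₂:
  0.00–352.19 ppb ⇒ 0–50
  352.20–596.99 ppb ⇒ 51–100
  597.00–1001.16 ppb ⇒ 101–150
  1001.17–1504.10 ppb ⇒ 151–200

196

O₃ 0.147: bracket 0.109–0.150 → index 151–200; slope 49/0.041, offset 0.038.
AQI = 151 + 49/0.041·0.038 ≈ 196.41 ⇒ 196.
CO 28.20: bracket 21.94–29.10 → index 151–200; slope 49/7.16, offset 6.26.
AQI = 151 + 49/7.16·6.26 ≈ 193.84 ⇒ 194.
SO₂: 259 lies in 186–304, so I_lo=151, I_hi=200, C_lo=186, C_hi=304.
(200−151)/(304−186) × (259−186) + 151 = 49/118 × 73 + 151 ≈ 181.31 → 181.
PM2.5: row 48.83–121.27 (AQI 51–100). (100−51)·(85.01−48.83)/(121.27−48.83) + 51 = 49·36.18/72.44 + 51 ≈ 75.47 → 75.
NO₂: row 597.00–1001.16 (AQI 101–150). (150−101)·(907.50−597.00)/(1001.16−597.00) + 101 = 49·310.50/404.16 + 101 ≈ 138.64 → 139.
Sub-indices: O₃→196, CO→194, SO₂→181, PM2.5→75, NO₂→139. Overall AQI = max = 196; dominant pollutant is O₃.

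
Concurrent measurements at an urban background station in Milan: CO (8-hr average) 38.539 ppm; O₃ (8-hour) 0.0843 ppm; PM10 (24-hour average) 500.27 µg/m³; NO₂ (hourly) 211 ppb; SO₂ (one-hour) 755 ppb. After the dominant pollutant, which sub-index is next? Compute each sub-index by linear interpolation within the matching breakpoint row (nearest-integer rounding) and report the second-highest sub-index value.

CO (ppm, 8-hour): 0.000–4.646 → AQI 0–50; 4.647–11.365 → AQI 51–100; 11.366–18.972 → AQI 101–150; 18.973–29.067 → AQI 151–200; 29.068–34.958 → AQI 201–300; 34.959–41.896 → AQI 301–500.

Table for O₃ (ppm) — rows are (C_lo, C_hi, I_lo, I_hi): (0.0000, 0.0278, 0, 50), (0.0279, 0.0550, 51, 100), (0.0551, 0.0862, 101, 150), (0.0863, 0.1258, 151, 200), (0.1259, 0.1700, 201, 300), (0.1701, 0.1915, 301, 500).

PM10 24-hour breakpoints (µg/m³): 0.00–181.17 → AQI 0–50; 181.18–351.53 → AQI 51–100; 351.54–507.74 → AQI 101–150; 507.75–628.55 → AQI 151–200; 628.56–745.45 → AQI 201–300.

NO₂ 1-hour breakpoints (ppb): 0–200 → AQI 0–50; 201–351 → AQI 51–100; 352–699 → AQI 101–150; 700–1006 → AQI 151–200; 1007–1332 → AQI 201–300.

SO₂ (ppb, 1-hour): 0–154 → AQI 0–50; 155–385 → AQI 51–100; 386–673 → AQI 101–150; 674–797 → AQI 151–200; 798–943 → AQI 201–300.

183

CO: 38.539 ∈ [34.959, 41.896] ↔ index [301, 500].
301 + (38.539−34.959)·(500−301)/(41.896−34.959) = 301 + 3.580·199/6.937 ≈ 403.70, so AQI = 404.
O₃ 0.0843: bracket 0.0551–0.0862 → index 101–150; slope 49/0.0311, offset 0.0292.
AQI = 101 + 49/0.0311·0.0292 ≈ 147.01 ⇒ 147.
PM10 500.27: bracket 351.54–507.74 → index 101–150; slope 49/156.20, offset 148.73.
AQI = 101 + 49/156.20·148.73 ≈ 147.66 ⇒ 148.
NO₂: 211 lies in 201–351, so I_lo=51, I_hi=100, C_lo=201, C_hi=351.
(100−51)/(351−201) × (211−201) + 51 = 49/150 × 10 + 51 ≈ 54.27 → 54.
SO₂: row 674–797 (AQI 151–200). (200−151)·(755−674)/(797−674) + 151 = 49·81/123 + 151 ≈ 183.27 → 183.
Sub-indices: CO→404, O₃→147, PM10→148, NO₂→54, SO₂→183. Ranked high→low: 404, 183, 148, 147, 54. Second-highest sub-index = 183.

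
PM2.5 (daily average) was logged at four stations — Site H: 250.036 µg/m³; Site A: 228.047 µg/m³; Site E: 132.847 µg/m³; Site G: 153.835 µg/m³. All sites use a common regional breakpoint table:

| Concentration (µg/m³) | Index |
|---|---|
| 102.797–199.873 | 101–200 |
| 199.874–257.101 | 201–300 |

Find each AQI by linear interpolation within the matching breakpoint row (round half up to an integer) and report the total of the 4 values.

823

Site H: 250.036 lies in 199.874–257.101, so I_lo=201, I_hi=300, C_lo=199.874, C_hi=257.101.
(300−201)/(257.101−199.874) × (250.036−199.874) + 201 = 99/57.227 × 50.162 + 201 ≈ 287.78 → 288.
Site A: row 199.874–257.101 (AQI 201–300). (300−201)·(228.047−199.874)/(257.101−199.874) + 201 = 99·28.173/57.227 + 201 ≈ 249.74 → 250.
Site E: 132.847 ∈ [102.797, 199.873] ↔ index [101, 200].
101 + (132.847−102.797)·(200−101)/(199.873−102.797) = 101 + 30.050·99/97.076 ≈ 131.65, so AQI = 132.
Site G: row 102.797–199.873 (AQI 101–200). (200−101)·(153.835−102.797)/(199.873−102.797) + 101 = 99·51.038/97.076 + 101 ≈ 153.05 → 153.
AQIs: Site H=288, Site A=250, Site E=132, Site G=153. Sum = 288 + 250 + 132 + 153 = 823.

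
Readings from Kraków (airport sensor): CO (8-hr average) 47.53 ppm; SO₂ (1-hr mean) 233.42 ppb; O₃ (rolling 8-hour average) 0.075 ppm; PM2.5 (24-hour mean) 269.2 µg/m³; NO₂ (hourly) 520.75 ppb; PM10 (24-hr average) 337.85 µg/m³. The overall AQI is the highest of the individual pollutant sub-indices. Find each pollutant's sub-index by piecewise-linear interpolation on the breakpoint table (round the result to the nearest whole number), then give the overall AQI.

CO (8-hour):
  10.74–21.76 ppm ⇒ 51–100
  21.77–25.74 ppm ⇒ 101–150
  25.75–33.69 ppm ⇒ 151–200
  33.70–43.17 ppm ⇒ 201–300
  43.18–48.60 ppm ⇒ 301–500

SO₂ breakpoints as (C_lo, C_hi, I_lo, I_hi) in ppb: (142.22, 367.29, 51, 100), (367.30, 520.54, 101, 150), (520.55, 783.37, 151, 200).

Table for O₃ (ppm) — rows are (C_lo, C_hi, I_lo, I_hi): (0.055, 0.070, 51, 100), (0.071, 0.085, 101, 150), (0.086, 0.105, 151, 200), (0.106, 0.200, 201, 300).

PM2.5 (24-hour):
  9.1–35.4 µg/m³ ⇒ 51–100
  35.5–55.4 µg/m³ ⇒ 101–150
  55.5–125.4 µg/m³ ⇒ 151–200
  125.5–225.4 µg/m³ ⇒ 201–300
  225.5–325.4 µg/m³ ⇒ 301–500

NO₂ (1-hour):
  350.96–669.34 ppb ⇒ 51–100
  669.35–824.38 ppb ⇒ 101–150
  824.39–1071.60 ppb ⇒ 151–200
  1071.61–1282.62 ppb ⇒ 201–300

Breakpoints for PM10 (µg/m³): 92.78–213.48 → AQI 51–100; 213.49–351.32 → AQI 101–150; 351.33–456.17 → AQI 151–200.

CO: 47.53 lies in 43.18–48.60, so I_lo=301, I_hi=500, C_lo=43.18, C_hi=48.60.
(500−301)/(48.60−43.18) × (47.53−43.18) + 301 = 199/5.42 × 4.35 + 301 ≈ 460.71 → 461.
SO₂: row 142.22–367.29 (AQI 51–100). (100−51)·(233.42−142.22)/(367.29−142.22) + 51 = 49·91.20/225.07 + 51 ≈ 70.86 → 71.
O₃: 0.075 ∈ [0.071, 0.085] ↔ index [101, 150].
101 + (0.075−0.071)·(150−101)/(0.085−0.071) = 101 + 0.004·49/0.014 ≈ 115.00, so AQI = 115.
PM2.5: 269.2 lies in 225.5–325.4, so I_lo=301, I_hi=500, C_lo=225.5, C_hi=325.4.
(500−301)/(325.4−225.5) × (269.2−225.5) + 301 = 199/99.9 × 43.7 + 301 ≈ 388.05 → 388.
NO₂: row 350.96–669.34 (AQI 51–100). (100−51)·(520.75−350.96)/(669.34−350.96) + 51 = 49·169.79/318.38 + 51 ≈ 77.13 → 77.
PM10: 337.85 lies in 213.49–351.32, so I_lo=101, I_hi=150, C_lo=213.49, C_hi=351.32.
(150−101)/(351.32−213.49) × (337.85−213.49) + 101 = 49/137.83 × 124.36 + 101 ≈ 145.21 → 145.
Sub-indices: CO→461, SO₂→71, O₃→115, PM2.5→388, NO₂→77, PM10→145. Overall AQI = max = 461; dominant pollutant is CO.

461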